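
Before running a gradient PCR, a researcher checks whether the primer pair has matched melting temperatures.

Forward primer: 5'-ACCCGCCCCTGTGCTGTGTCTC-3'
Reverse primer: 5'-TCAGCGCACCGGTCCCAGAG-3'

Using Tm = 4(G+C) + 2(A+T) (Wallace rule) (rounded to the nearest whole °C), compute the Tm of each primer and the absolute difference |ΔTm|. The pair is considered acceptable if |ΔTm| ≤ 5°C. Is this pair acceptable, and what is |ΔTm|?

Forward: A=1 T=6 G=5 C=10 → Tm = 2·7 + 4·15 = 74°C.
Reverse: A=4 T=2 G=6 C=8 → Tm = 2·6 + 4·14 = 68°C.
|ΔTm| = |74 − 68| = 6°C, > 5°C.

|ΔTm| = 6°C; the pair is not acceptable.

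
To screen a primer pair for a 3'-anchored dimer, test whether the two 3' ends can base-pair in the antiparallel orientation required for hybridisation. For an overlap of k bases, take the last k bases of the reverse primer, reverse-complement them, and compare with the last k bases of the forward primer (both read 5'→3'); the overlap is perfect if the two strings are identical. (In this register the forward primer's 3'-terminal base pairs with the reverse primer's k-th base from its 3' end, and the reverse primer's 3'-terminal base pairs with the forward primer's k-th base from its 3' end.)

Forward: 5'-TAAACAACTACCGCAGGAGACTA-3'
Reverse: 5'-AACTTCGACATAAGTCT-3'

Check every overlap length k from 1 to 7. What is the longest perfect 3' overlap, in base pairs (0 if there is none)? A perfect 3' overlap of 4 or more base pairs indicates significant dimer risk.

Last 7 bases (5'→3') — forward …GAGACTA, reverse …TAAGTCT.
Reverse complement of the reverse primer's last 7 bases: AGACTTA; its first k bases are the reverse complement of the reverse primer's last k bases, so a perfect k-base overlap needs the forward primer's last k bases to equal them.
Comparing (forward last k vs required): k=1: A vs A ✓; k=2: TA vs AG ✗; k=3: CTA vs AGA ✗; k=4: ACTA vs AGAC ✗; k=5: GACTA vs AGACT ✗; k=6: AGACTA vs AGACTT ✗; k=7: GAGACTA vs AGACTTA ✗.
Only k = 1 is perfect, so the longest perfect 3' overlap is 1.

Longest perfect overlap: 1 complementary base pair; below the dimer-risk threshold (threshold 4).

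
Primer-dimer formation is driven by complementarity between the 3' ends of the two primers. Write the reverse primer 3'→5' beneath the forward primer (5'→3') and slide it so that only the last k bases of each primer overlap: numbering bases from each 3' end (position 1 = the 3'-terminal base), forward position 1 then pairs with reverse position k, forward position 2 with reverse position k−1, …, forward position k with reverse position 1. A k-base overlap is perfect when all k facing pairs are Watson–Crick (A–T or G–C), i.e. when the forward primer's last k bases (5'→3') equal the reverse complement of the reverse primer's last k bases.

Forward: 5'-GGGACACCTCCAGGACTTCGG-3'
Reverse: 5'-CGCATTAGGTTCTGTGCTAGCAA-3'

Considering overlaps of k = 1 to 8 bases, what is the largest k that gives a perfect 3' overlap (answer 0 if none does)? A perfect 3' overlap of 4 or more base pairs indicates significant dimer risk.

Last 8 bases (5'→3') — forward …GACTTCGG, reverse …GCTAGCAA.
Reverse complement of the reverse primer's last 8 bases: TTGCTAGC; its first k bases are the reverse complement of the reverse primer's last k bases, so a perfect k-base overlap needs the forward primer's last k bases to equal them.
Comparing (forward last k vs required): k=1: G vs T ✗; k=2: GG vs TT ✗; k=3: CGG vs TTG ✗; k=4: TCGG vs TTGC ✗; k=5: TTCGG vs TTGCT ✗; k=6: CTTCGG vs TTGCTA ✗; k=7: ACTTCGG vs TTGCTAG ✗; k=8: GACTTCGG vs TTGCTAGC ✗.
No overlap length from 1 to 8 is perfect, so the longest perfect 3' overlap is 0.

Longest perfect overlap: 0 complementary base pairs; below the dimer-risk threshold (threshold 4).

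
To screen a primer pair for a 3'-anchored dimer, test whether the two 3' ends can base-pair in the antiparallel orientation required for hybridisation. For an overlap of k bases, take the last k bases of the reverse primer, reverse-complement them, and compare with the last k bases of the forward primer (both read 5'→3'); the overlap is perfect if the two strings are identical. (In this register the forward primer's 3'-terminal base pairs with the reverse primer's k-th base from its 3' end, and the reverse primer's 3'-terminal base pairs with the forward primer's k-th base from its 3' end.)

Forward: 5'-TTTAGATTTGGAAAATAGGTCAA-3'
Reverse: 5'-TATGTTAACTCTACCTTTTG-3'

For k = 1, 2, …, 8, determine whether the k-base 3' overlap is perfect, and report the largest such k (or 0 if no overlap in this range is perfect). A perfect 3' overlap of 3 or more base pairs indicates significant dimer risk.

Longest perfect overlap: 3 complementary base pairs; significant dimer risk (threshold 3).

Last 8 bases (5'→3') — forward …TAGGTCAA, reverse …ACCTTTTG.
Reverse complement of the reverse primer's last 8 bases: CAAAAGGT; its first k bases are the reverse complement of the reverse primer's last k bases, so a perfect k-base overlap needs the forward primer's last k bases to equal them.
Comparing (forward last k vs required): k=1: A vs C ✗; k=2: AA vs CA ✗; k=3: CAA vs CAA ✓; k=4: TCAA vs CAAA ✗; k=5: GTCAA vs CAAAA ✗; k=6: GGTCAA vs CAAAAG ✗; k=7: AGGTCAA vs CAAAAGG ✗; k=8: TAGGTCAA vs CAAAAGGT ✗.
Only k = 3 is perfect, so the longest perfect 3' overlap is 3.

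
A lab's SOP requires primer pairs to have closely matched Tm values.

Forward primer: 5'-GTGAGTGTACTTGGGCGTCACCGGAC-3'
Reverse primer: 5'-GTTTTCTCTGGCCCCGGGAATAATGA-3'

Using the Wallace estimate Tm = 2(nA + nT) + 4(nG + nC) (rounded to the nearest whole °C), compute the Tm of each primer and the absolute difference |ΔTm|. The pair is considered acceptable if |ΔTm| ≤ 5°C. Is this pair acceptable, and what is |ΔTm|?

Forward: A=4 T=6 G=10 C=6 → Tm = 2·10 + 4·16 = 84°C.
Reverse: A=5 T=8 G=7 C=6 → Tm = 2·13 + 4·13 = 78°C.
|ΔTm| = |84 − 78| = 6°C, > 5°C.

|ΔTm| = 6°C; the pair is not acceptable.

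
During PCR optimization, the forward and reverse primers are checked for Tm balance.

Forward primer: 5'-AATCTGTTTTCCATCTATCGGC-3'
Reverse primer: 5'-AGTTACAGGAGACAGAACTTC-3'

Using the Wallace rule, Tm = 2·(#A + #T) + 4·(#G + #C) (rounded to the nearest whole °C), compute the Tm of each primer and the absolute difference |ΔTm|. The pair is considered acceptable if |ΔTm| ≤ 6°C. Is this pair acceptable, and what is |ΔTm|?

Forward: A=4 T=9 G=3 C=6 → Tm = 2·13 + 4·9 = 62°C.
Reverse: A=8 T=4 G=5 C=4 → Tm = 2·12 + 4·9 = 60°C.
|ΔTm| = |62 − 60| = 2°C, ≤ 6°C.

|ΔTm| = 2°C; the pair is acceptable.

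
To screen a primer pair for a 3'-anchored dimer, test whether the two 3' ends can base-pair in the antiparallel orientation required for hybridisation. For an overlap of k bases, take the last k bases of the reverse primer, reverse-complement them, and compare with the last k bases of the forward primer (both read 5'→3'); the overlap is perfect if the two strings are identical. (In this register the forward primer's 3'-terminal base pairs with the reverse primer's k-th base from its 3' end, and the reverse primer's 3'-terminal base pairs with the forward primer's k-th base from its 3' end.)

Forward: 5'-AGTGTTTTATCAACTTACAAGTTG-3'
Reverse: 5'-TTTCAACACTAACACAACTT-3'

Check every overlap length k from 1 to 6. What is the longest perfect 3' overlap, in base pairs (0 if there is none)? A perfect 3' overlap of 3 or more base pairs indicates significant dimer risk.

Longest perfect overlap: 6 complementary base pairs; significant dimer risk (threshold 3).

Last 6 bases (5'→3') — forward …AAGTTG, reverse …CAACTT.
Reverse complement of the reverse primer's last 6 bases: AAGTTG; its first k bases are the reverse complement of the reverse primer's last k bases, so a perfect k-base overlap needs the forward primer's last k bases to equal them.
Comparing (forward last k vs required): k=1: G vs A ✗; k=2: TG vs AA ✗; k=3: TTG vs AAG ✗; k=4: GTTG vs AAGT ✗; k=5: AGTTG vs AAGTT ✗; k=6: AAGTTG vs AAGTTG ✓.
Only k = 6 is perfect, so the longest perfect 3' overlap is 6.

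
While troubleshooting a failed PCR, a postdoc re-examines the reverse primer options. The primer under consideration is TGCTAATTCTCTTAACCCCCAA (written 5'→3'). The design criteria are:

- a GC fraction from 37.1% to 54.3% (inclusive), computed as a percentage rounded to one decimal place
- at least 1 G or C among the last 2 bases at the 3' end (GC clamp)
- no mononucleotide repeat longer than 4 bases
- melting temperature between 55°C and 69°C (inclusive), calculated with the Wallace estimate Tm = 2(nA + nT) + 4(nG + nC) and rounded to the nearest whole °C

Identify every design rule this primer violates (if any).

Fails: GC clamp, homopolymer run.

Base counts: A=6, T=7, G=1, C=8 (length 22).
GC content: GC 9/22 = 40.9% ✓
GC clamp: 3' end AA has 0 G/C, need ≥1 ✗
homopolymer run: longest run = 5, exceeds 4 ✗
Tm: Tm = 2·13 + 4·9 = 62°C ✓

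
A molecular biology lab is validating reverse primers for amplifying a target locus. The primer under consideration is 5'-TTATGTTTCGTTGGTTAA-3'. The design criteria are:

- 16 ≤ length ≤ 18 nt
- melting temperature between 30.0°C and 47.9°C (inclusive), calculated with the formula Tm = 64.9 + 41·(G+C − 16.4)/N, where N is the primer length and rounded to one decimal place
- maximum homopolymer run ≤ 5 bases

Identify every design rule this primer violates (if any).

Base counts: A=3, T=10, G=4, C=1 (length 18).
length: length 18 ✓
Tm: Tm = 64.9 + 41·(5 − 16.4)/18 = 38.9°C ✓
homopolymer run: longest run = 3 ✓

Meets all criteria.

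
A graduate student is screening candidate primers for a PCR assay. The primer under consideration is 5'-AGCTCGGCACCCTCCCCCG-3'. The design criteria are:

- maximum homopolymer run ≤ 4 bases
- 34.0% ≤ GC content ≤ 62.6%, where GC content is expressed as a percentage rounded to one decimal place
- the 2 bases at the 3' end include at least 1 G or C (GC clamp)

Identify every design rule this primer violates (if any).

Fails: homopolymer run, GC content.

Base counts: A=2, T=2, G=4, C=11 (length 19).
homopolymer run: longest run = 5, exceeds 4 ✗
GC content: GC 15/19 = 78.9%, outside 34.0–62.6% ✗
GC clamp: 3' end CG has 2 G/C ✓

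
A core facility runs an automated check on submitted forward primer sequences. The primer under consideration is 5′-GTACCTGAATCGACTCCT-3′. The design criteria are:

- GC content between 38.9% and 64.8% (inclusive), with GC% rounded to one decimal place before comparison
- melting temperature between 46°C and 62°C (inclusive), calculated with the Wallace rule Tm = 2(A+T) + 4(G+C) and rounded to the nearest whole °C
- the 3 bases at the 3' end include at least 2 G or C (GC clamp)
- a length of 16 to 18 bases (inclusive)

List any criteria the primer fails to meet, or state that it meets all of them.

Meets all criteria.

Base counts: A=4, T=5, G=3, C=6 (length 18).
GC content: GC 9/18 = 50.0% ✓
Tm: Tm = 2·9 + 4·9 = 54°C ✓
GC clamp: 3' end CCT has 2 G/C ✓
length: length 18 ✓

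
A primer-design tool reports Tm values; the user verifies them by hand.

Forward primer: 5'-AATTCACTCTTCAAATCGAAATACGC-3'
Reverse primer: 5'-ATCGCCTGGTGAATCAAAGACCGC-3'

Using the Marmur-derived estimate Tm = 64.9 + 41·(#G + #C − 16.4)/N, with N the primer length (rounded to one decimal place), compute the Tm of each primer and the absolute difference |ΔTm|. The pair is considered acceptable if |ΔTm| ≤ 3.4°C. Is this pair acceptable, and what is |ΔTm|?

Forward: G+C = 9, N = 26 → Tm = 64.9 + 41·(9 − 16.4)/26 = 53.2°C.
Reverse: G+C = 13, N = 24 → Tm = 64.9 + 41·(13 − 16.4)/24 = 59.1°C.
|ΔTm| = |53.2 − 59.1| = 5.9°C, > 3.4°C.

|ΔTm| = 5.9°C; the pair is not acceptable.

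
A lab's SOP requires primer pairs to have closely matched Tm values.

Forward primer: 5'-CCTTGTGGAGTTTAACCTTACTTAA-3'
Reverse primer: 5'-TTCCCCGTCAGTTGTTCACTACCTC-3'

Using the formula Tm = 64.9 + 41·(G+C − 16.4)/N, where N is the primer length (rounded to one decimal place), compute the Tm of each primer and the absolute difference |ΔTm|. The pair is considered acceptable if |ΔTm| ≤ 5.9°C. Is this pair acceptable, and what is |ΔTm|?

|ΔTm| = 6.5°C; the pair is not acceptable.

Forward: G+C = 9, N = 25 → Tm = 64.9 + 41·(9 − 16.4)/25 = 52.8°C.
Reverse: G+C = 13, N = 25 → Tm = 64.9 + 41·(13 − 16.4)/25 = 59.3°C.
|ΔTm| = |52.8 − 59.3| = 6.5°C, > 5.9°C.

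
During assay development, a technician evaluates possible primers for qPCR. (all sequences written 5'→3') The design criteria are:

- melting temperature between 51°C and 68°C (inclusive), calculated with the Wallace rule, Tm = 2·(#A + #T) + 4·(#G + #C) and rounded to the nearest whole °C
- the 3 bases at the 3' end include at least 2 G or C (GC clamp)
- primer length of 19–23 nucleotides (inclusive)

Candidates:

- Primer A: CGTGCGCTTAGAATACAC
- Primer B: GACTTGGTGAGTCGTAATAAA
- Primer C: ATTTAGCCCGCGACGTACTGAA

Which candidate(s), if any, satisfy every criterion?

Primer A (18 nt, A=5 T=4 G=4 C=5): Tm = 2·9 + 4·9 = 54°C ✓; 3' end CAC has 2 G/C ✓; length 18, outside 19–23 ✗ — fails.
Primer B (21 nt, A=7 T=6 G=6 C=2): Tm = 2·13 + 4·8 = 58°C ✓; 3' end AAA has 0 G/C, need ≥2 ✗; length 21 ✓ — fails.
Primer C (22 nt, A=6 T=5 G=5 C=6): Tm = 2·11 + 4·11 = 66°C ✓; 3' end GAA has 1 G/C, need ≥2 ✗; length 22 ✓ — fails.

None of the candidates satisfy all criteria.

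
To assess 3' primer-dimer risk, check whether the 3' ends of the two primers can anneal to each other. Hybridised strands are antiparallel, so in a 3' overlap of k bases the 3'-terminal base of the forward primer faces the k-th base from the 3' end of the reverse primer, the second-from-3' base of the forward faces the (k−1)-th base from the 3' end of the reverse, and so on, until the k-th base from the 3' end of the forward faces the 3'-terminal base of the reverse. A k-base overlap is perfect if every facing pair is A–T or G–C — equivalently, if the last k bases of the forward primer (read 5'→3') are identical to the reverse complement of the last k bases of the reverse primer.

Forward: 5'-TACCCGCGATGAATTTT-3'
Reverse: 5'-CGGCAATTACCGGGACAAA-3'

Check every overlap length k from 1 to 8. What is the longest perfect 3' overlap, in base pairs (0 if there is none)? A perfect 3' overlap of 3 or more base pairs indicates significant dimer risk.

Last 8 bases (5'→3') — forward …TGAATTTT, reverse …GGGACAAA.
Reverse complement of the reverse primer's last 8 bases: TTTGTCCC; its first k bases are the reverse complement of the reverse primer's last k bases, so a perfect k-base overlap needs the forward primer's last k bases to equal them.
Comparing (forward last k vs required): k=1: T vs T ✓; k=2: TT vs TT ✓; k=3: TTT vs TTT ✓; k=4: TTTT vs TTTG ✗; k=5: ATTTT vs TTTGT ✗; k=6: AATTTT vs TTTGTC ✗; k=7: GAATTTT vs TTTGTCC ✗; k=8: TGAATTTT vs TTTGTCCC ✗.
Perfect overlaps at k = 1, 2, 3; the largest is 3.

Longest perfect overlap: 3 complementary base pairs; significant dimer risk (threshold 3).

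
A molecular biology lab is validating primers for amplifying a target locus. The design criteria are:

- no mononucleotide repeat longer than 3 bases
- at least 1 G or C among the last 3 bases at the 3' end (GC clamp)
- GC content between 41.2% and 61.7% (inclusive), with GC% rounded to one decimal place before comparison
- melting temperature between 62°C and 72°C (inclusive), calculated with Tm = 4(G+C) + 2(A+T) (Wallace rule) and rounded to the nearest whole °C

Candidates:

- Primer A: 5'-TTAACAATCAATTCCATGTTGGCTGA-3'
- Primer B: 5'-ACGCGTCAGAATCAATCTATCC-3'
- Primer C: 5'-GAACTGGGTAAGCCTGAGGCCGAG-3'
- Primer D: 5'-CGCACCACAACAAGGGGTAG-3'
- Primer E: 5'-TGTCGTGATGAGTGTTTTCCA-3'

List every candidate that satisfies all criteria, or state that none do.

Primer A (26 nt, A=8 T=9 G=4 C=5): longest run = 2 ✓; 3' end TGA has 1 G/C ✓; GC 9/26 = 34.6%, outside 41.2–61.7% ✗; Tm = 2·17 + 4·9 = 70°C ✓ — fails.
Primer B (22 nt, A=7 T=5 G=3 C=7): longest run = 2 ✓; 3' end TCC has 2 G/C ✓; GC 10/22 = 45.5% ✓; Tm = 2·12 + 4·10 = 64°C ✓ — passes.
Primer C (24 nt, A=6 T=3 G=10 C=5): longest run = 3 ✓; 3' end GAG has 2 G/C ✓; GC 15/24 = 62.5%, outside 41.2–61.7% ✗; Tm = 2·9 + 4·15 = 78°C, outside 62–72°C ✗ — fails.
Primer D (20 nt, A=7 T=1 G=6 C=6): longest run = 4, exceeds 3 ✗; 3' end TAG has 1 G/C ✓; GC 12/20 = 60.0% ✓; Tm = 2·8 + 4·12 = 64°C ✓ — fails.
Primer E (21 nt, A=3 T=9 G=6 C=3): longest run = 4, exceeds 3 ✗; 3' end CCA has 2 G/C ✓; GC 9/21 = 42.9% ✓; Tm = 2·12 + 4·9 = 60°C, outside 62–72°C ✗ — fails.

Primer B only.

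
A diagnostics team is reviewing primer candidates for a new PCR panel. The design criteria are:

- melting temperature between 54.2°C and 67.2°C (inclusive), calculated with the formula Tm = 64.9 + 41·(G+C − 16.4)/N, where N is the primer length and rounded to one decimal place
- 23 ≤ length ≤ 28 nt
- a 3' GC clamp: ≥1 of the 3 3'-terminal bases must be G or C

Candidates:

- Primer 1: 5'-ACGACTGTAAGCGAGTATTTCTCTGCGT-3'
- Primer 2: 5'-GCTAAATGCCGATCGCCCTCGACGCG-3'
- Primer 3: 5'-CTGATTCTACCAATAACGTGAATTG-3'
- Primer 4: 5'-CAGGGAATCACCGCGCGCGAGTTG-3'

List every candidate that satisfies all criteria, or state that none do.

Primer 1, Primer 2 and Primer 4.

Primer 1 (28 nt, A=6 T=9 G=7 C=6): Tm = 64.9 + 41·(13 − 16.4)/28 = 59.9°C ✓; length 28 ✓; 3' end CGT has 2 G/C ✓ — passes.
Primer 2 (26 nt, A=5 T=4 G=7 C=10): Tm = 64.9 + 41·(17 − 16.4)/26 = 65.8°C ✓; length 26 ✓; 3' end GCG has 3 G/C ✓ — passes.
Primer 3 (25 nt, A=8 T=8 G=4 C=5): Tm = 64.9 + 41·(9 − 16.4)/25 = 52.8°C, outside 54.2–67.2°C ✗; length 25 ✓; 3' end TTG has 1 G/C ✓ — fails.
Primer 4 (24 nt, A=5 T=3 G=9 C=7): Tm = 64.9 + 41·(16 − 16.4)/24 = 64.2°C ✓; length 24 ✓; 3' end TTG has 1 G/C ✓ — passes.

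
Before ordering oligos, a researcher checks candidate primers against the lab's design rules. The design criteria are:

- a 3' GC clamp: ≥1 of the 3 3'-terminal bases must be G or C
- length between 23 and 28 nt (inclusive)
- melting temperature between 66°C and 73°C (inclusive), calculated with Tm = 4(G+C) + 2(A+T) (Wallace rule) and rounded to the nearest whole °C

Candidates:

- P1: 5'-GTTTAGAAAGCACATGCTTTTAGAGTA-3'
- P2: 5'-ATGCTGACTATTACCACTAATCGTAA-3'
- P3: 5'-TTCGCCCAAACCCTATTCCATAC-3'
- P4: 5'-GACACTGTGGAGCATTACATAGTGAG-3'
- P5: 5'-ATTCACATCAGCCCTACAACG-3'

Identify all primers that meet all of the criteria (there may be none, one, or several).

P1 (27 nt, A=9 T=9 G=6 C=3): 3' end GTA has 1 G/C ✓; length 27 ✓; Tm = 2·18 + 4·9 = 72°C ✓ — passes.
P2 (26 nt, A=9 T=8 G=3 C=6): 3' end TAA has 0 G/C, need ≥1 ✗; length 26 ✓; Tm = 2·17 + 4·9 = 70°C ✓ — fails.
P3 (23 nt, A=6 T=6 G=1 C=10): 3' end TAC has 1 G/C ✓; length 23 ✓; Tm = 2·12 + 4·11 = 68°C ✓ — passes.
P4 (26 nt, A=8 T=6 G=8 C=4): 3' end GAG has 2 G/C ✓; length 26 ✓; Tm = 2·14 + 4·12 = 76°C, outside 66–73°C ✗ — fails.
P5 (21 nt, A=7 T=4 G=2 C=8): 3' end ACG has 2 G/C ✓; length 21, outside 23–28 ✗; Tm = 2·11 + 4·10 = 62°C, outside 66–73°C ✗ — fails.

P1 and P3.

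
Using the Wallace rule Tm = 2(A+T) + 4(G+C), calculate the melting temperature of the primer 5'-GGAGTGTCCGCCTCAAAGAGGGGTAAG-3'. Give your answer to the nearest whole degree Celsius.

Base counts: A=7, T=4, G=11, C=5 (length 27).
Tm = 2·(7+4) + 4·(11+5) = 2·11 + 4·16 = 22 + 64 = 86°C.

86°C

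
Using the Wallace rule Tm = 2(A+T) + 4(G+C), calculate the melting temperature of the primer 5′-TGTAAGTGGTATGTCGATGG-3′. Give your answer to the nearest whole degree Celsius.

Base counts: A=4, T=7, G=8, C=1 (length 20).
Tm = 2·(4+7) + 4·(8+1) = 2·11 + 4·9 = 22 + 36 = 58°C.

58°C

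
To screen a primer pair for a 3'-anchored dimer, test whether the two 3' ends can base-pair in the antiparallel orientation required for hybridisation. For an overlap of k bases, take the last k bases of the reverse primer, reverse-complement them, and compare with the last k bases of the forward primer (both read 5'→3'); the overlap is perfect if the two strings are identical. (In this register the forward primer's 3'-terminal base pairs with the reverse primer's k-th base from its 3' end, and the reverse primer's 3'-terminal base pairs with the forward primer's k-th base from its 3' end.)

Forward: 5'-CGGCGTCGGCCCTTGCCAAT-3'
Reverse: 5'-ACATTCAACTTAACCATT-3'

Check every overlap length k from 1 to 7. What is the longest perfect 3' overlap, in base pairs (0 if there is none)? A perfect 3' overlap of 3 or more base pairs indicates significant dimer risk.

Longest perfect overlap: 3 complementary base pairs; significant dimer risk (threshold 3).

Last 7 bases (5'→3') — forward …TGCCAAT, reverse …AACCATT.
Reverse complement of the reverse primer's last 7 bases: AATGGTT; its first k bases are the reverse complement of the reverse primer's last k bases, so a perfect k-base overlap needs the forward primer's last k bases to equal them.
Comparing (forward last k vs required): k=1: T vs A ✗; k=2: AT vs AA ✗; k=3: AAT vs AAT ✓; k=4: CAAT vs AATG ✗; k=5: CCAAT vs AATGG ✗; k=6: GCCAAT vs AATGGT ✗; k=7: TGCCAAT vs AATGGTT ✗.
Only k = 3 is perfect, so the longest perfect 3' overlap is 3.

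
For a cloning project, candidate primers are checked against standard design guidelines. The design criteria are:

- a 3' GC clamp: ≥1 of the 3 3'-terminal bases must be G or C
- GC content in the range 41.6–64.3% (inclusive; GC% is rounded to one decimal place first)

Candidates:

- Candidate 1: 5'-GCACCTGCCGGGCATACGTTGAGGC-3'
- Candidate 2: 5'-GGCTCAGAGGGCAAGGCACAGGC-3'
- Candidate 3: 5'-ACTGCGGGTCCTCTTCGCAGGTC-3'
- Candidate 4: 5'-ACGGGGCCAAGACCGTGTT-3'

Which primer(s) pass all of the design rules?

Candidate 4 only.

Candidate 1 (25 nt, A=4 T=4 G=9 C=8): 3' end GGC has 3 G/C ✓; GC 17/25 = 68.0%, outside 41.6–64.3% ✗ — fails.
Candidate 2 (23 nt, A=6 T=1 G=10 C=6): 3' end GGC has 3 G/C ✓; GC 16/23 = 69.6%, outside 41.6–64.3% ✗ — fails.
Candidate 3 (23 nt, A=2 T=6 G=7 C=8): 3' end GTC has 2 G/C ✓; GC 15/23 = 65.2%, outside 41.6–64.3% ✗ — fails.
Candidate 4 (19 nt, A=4 T=3 G=7 C=5): 3' end GTT has 1 G/C ✓; GC 12/19 = 63.2% ✓ — passes.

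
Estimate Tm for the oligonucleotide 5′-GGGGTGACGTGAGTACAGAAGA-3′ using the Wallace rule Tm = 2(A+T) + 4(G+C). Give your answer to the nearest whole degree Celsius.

68°C

Base counts: A=7, T=3, G=10, C=2 (length 22).
Tm = 2·(7+3) + 4·(10+2) = 2·10 + 4·12 = 20 + 48 = 68°C.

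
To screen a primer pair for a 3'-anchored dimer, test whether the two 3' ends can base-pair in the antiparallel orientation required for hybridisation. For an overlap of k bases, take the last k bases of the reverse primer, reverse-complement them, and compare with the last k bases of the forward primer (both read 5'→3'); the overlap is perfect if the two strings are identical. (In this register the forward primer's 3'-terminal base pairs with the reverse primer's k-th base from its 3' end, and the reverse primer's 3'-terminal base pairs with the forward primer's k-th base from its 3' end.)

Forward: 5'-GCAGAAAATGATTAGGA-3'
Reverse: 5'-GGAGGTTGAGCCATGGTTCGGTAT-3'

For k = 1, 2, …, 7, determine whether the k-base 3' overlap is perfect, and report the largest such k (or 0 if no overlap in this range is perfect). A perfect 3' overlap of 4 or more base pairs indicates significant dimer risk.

Longest perfect overlap: 1 complementary base pair; below the dimer-risk threshold (threshold 4).

Last 7 bases (5'→3') — forward …ATTAGGA, reverse …TCGGTAT.
Reverse complement of the reverse primer's last 7 bases: ATACCGA; its first k bases are the reverse complement of the reverse primer's last k bases, so a perfect k-base overlap needs the forward primer's last k bases to equal them.
Comparing (forward last k vs required): k=1: A vs A ✓; k=2: GA vs AT ✗; k=3: GGA vs ATA ✗; k=4: AGGA vs ATAC ✗; k=5: TAGGA vs ATACC ✗; k=6: TTAGGA vs ATACCG ✗; k=7: ATTAGGA vs ATACCGA ✗.
Only k = 1 is perfect, so the longest perfect 3' overlap is 1.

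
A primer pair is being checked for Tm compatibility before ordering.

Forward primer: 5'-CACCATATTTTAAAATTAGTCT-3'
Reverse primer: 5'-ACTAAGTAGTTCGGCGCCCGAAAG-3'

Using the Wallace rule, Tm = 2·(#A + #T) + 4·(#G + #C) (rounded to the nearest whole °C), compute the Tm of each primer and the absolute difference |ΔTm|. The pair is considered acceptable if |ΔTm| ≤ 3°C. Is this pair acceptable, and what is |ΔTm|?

Forward: A=8 T=9 G=1 C=4 → Tm = 2·17 + 4·5 = 54°C.
Reverse: A=7 T=4 G=7 C=6 → Tm = 2·11 + 4·13 = 74°C.
|ΔTm| = |54 − 74| = 20°C, > 3°C.

|ΔTm| = 20°C; the pair is not acceptable.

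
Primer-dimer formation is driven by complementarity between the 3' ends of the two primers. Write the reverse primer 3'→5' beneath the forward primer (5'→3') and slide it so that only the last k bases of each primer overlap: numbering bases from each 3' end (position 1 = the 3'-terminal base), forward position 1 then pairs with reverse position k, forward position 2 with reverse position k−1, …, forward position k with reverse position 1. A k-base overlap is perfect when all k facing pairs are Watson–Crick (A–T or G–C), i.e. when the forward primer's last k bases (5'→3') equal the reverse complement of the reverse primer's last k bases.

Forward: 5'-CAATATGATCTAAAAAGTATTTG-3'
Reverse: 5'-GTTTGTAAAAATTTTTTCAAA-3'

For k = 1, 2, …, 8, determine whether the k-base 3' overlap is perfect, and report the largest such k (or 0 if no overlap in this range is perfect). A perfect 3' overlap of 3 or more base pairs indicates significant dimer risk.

Longest perfect overlap: 4 complementary base pairs; significant dimer risk (threshold 3).

Last 8 bases (5'→3') — forward …AGTATTTG, reverse …TTTTCAAA.
Reverse complement of the reverse primer's last 8 bases: TTTGAAAA; its first k bases are the reverse complement of the reverse primer's last k bases, so a perfect k-base overlap needs the forward primer's last k bases to equal them.
Comparing (forward last k vs required): k=1: G vs T ✗; k=2: TG vs TT ✗; k=3: TTG vs TTT ✗; k=4: TTTG vs TTTG ✓; k=5: ATTTG vs TTTGA ✗; k=6: TATTTG vs TTTGAA ✗; k=7: GTATTTG vs TTTGAAA ✗; k=8: AGTATTTG vs TTTGAAAA ✗.
Only k = 4 is perfect, so the longest perfect 3' overlap is 4.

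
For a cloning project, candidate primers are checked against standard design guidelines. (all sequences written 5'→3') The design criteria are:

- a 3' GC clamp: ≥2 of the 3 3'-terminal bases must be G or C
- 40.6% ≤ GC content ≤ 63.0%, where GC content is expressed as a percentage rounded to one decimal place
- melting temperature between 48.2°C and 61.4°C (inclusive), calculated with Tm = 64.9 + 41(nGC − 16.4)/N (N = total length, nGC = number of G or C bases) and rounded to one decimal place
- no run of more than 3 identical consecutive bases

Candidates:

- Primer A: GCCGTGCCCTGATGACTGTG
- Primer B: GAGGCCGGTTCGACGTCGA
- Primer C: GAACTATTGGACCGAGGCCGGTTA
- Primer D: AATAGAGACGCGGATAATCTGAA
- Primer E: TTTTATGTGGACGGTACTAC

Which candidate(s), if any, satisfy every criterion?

None of the candidates satisfy all criteria.

Primer A (20 nt, A=2 T=5 G=7 C=6): 3' end GTG has 2 G/C ✓; GC 13/20 = 65.0%, outside 40.6–63.0% ✗; Tm = 64.9 + 41·(13 − 16.4)/20 = 57.9°C ✓; longest run = 3 ✓ — fails.
Primer B (19 nt, A=3 T=3 G=8 C=5): 3' end CGA has 2 G/C ✓; GC 13/19 = 68.4%, outside 40.6–63.0% ✗; Tm = 64.9 + 41·(13 − 16.4)/19 = 57.6°C ✓; longest run = 2 ✓ — fails.
Primer C (24 nt, A=6 T=5 G=8 C=5): 3' end TTA has 0 G/C, need ≥2 ✗; GC 13/24 = 54.2% ✓; Tm = 64.9 + 41·(13 − 16.4)/24 = 59.1°C ✓; longest run = 2 ✓ — fails.
Primer D (23 nt, A=10 T=4 G=6 C=3): 3' end GAA has 1 G/C, need ≥2 ✗; GC 9/23 = 39.1%, outside 40.6–63.0% ✗; Tm = 64.9 + 41·(9 − 16.4)/23 = 51.7°C ✓; longest run = 2 ✓ — fails.
Primer E (20 nt, A=4 T=8 G=5 C=3): 3' end TAC has 1 G/C, need ≥2 ✗; GC 8/20 = 40.0%, outside 40.6–63.0% ✗; Tm = 64.9 + 41·(8 − 16.4)/20 = 47.7°C, outside 48.2–61.4°C ✗; longest run = 4, exceeds 3 ✗ — fails.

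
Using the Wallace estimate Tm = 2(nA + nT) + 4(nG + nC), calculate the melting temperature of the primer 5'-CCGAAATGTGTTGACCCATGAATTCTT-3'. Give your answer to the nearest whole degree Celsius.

Base counts: A=7, T=9, G=5, C=6 (length 27).
Tm = 2·(7+9) + 4·(5+6) = 2·16 + 4·11 = 32 + 44 = 76°C.

76°C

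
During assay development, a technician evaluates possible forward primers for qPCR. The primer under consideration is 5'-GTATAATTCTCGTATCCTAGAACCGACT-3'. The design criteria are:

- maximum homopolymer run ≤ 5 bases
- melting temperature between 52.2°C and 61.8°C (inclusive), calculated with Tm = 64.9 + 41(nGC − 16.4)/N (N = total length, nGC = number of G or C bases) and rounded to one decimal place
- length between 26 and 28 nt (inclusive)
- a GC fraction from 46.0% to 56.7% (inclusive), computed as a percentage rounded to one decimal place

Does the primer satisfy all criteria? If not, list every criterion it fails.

Fails: GC content.

Base counts: A=8, T=9, G=4, C=7 (length 28).
homopolymer run: longest run = 2 ✓
Tm: Tm = 64.9 + 41·(11 − 16.4)/28 = 57.0°C ✓
length: length 28 ✓
GC content: GC 11/28 = 39.3%, outside 46.0–56.7% ✗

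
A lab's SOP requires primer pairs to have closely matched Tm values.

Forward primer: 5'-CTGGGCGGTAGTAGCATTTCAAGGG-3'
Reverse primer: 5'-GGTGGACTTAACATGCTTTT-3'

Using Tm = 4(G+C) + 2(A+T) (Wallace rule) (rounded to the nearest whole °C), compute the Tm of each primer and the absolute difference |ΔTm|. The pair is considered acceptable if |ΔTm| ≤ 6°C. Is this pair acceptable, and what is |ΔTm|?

|ΔTm| = 22°C; the pair is not acceptable.

Forward: A=5 T=6 G=10 C=4 → Tm = 2·11 + 4·14 = 78°C.
Reverse: A=4 T=8 G=5 C=3 → Tm = 2·12 + 4·8 = 56°C.
|ΔTm| = |78 − 56| = 22°C, > 6°C.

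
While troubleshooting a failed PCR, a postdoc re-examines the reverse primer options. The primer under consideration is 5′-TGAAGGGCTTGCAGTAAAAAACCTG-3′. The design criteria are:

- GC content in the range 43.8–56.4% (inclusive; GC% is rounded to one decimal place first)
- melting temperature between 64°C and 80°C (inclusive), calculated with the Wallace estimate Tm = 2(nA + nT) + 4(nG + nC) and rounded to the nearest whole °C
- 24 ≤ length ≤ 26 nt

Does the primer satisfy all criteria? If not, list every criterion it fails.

Base counts: A=9, T=5, G=7, C=4 (length 25).
GC content: GC 11/25 = 44.0% ✓
Tm: Tm = 2·14 + 4·11 = 72°C ✓
length: length 25 ✓

Meets all criteria.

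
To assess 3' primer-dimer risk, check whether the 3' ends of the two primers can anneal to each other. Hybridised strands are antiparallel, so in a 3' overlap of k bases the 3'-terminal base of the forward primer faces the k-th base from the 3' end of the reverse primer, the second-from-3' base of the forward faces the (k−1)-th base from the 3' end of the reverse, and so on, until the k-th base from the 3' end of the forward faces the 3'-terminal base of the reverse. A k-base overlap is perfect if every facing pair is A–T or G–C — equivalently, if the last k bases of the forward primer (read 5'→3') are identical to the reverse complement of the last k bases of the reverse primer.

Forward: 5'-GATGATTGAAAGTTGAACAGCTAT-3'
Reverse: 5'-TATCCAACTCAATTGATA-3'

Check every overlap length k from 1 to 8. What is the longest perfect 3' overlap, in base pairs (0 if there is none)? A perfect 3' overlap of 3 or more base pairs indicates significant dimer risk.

Last 8 bases (5'→3') — forward …ACAGCTAT, reverse …AATTGATA.
Reverse complement of the reverse primer's last 8 bases: TATCAATT; its first k bases are the reverse complement of the reverse primer's last k bases, so a perfect k-base overlap needs the forward primer's last k bases to equal them.
Comparing (forward last k vs required): k=1: T vs T ✓; k=2: AT vs TA ✗; k=3: TAT vs TAT ✓; k=4: CTAT vs TATC ✗; k=5: GCTAT vs TATCA ✗; k=6: AGCTAT vs TATCAA ✗; k=7: CAGCTAT vs TATCAAT ✗; k=8: ACAGCTAT vs TATCAATT ✗.
Perfect overlaps at k = 1, 3; the largest is 3.

Longest perfect overlap: 3 complementary base pairs; significant dimer risk (threshold 3).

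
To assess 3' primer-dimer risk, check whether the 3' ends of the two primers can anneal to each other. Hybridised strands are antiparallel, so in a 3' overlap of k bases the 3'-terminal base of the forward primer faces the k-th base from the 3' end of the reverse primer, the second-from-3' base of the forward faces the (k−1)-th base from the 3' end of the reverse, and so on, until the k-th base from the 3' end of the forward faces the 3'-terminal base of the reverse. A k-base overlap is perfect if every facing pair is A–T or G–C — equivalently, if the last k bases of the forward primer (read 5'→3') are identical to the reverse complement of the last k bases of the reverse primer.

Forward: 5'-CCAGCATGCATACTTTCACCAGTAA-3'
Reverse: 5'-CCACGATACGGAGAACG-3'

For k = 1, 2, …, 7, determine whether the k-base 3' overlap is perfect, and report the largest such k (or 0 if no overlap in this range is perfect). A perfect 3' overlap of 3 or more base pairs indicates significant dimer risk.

Longest perfect overlap: 0 complementary base pairs; below the dimer-risk threshold (threshold 3).

Last 7 bases (5'→3') — forward …CCAGTAA, reverse …GAGAACG.
Reverse complement of the reverse primer's last 7 bases: CGTTCTC; its first k bases are the reverse complement of the reverse primer's last k bases, so a perfect k-base overlap needs the forward primer's last k bases to equal them.
Comparing (forward last k vs required): k=1: A vs C ✗; k=2: AA vs CG ✗; k=3: TAA vs CGT ✗; k=4: GTAA vs CGTT ✗; k=5: AGTAA vs CGTTC ✗; k=6: CAGTAA vs CGTTCT ✗; k=7: CCAGTAA vs CGTTCTC ✗.
No overlap length from 1 to 7 is perfect, so the longest perfect 3' overlap is 0.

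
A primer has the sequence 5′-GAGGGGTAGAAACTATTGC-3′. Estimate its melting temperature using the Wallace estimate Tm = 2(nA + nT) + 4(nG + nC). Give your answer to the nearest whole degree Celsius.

Base counts: A=6, T=4, G=7, C=2 (length 19).
Tm = 2·(6+4) + 4·(7+2) = 2·10 + 4·9 = 20 + 36 = 56°C.

56°C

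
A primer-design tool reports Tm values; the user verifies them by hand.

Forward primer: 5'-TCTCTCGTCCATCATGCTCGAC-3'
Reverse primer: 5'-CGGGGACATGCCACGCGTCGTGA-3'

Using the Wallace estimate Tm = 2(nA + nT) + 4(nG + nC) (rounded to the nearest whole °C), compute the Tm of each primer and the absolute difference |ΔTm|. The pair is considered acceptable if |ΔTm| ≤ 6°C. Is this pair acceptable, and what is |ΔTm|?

|ΔTm| = 10°C; the pair is not acceptable.

Forward: A=3 T=7 G=3 C=9 → Tm = 2·10 + 4·12 = 68°C.
Reverse: A=4 T=3 G=9 C=7 → Tm = 2·7 + 4·16 = 78°C.
|ΔTm| = |68 − 78| = 10°C, > 6°C.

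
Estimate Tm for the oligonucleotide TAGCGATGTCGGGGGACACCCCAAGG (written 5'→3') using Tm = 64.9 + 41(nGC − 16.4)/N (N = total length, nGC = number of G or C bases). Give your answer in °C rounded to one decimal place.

65.8°C

Base counts: A=6, T=3, G=10, C=7; G+C = 17, N = 26.
Tm = 64.9 + 41·(17 − 16.4)/26 = 64.9 + 24.60/26 = 65.8°C.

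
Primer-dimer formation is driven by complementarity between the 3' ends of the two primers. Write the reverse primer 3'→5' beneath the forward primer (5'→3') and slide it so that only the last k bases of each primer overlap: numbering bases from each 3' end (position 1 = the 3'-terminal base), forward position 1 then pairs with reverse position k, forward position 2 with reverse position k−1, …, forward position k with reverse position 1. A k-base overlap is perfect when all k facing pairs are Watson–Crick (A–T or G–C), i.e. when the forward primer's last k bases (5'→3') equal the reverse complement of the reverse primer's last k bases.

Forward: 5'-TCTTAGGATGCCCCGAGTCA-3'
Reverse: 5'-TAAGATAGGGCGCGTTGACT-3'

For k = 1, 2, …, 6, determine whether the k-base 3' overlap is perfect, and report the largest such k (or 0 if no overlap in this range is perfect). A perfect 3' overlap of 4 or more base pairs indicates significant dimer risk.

Last 6 bases (5'→3') — forward …GAGTCA, reverse …TTGACT.
Reverse complement of the reverse primer's last 6 bases: AGTCAA; its first k bases are the reverse complement of the reverse primer's last k bases, so a perfect k-base overlap needs the forward primer's last k bases to equal them.
Comparing (forward last k vs required): k=1: A vs A ✓; k=2: CA vs AG ✗; k=3: TCA vs AGT ✗; k=4: GTCA vs AGTC ✗; k=5: AGTCA vs AGTCA ✓; k=6: GAGTCA vs AGTCAA ✗.
Perfect overlaps at k = 1, 5; the largest is 5.

Longest perfect overlap: 5 complementary base pairs; significant dimer risk (threshold 4).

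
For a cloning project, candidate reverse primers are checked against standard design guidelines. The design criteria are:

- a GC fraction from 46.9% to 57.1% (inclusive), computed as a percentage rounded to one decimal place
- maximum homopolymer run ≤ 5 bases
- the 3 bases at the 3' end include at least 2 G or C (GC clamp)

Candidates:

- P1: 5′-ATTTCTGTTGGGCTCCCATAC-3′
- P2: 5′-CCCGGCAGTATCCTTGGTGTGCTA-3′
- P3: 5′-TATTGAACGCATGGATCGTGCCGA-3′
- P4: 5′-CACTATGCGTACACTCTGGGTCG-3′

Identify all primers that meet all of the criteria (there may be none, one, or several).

P1 (21 nt, A=3 T=8 G=4 C=6): GC 10/21 = 47.6% ✓; longest run = 3 ✓; 3' end TAC has 1 G/C, need ≥2 ✗ — fails.
P2 (24 nt, A=3 T=7 G=7 C=7): GC 14/24 = 58.3%, outside 46.9–57.1% ✗; longest run = 3 ✓; 3' end CTA has 1 G/C, need ≥2 ✗ — fails.
P3 (24 nt, A=6 T=6 G=7 C=5): GC 12/24 = 50.0% ✓; longest run = 2 ✓; 3' end CGA has 2 G/C ✓ — passes.
P4 (23 nt, A=4 T=6 G=6 C=7): GC 13/23 = 56.5% ✓; longest run = 3 ✓; 3' end TCG has 2 G/C ✓ — passes.

P3 and P4.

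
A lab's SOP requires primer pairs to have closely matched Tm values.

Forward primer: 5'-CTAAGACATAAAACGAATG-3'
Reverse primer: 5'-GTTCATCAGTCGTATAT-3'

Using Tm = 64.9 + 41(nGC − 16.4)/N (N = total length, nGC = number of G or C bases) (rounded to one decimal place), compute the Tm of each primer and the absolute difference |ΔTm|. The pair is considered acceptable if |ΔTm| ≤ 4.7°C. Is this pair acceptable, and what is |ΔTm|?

Forward: G+C = 6, N = 19 → Tm = 64.9 + 41·(6 − 16.4)/19 = 42.5°C.
Reverse: G+C = 6, N = 17 → Tm = 64.9 + 41·(6 − 16.4)/17 = 39.8°C.
|ΔTm| = |42.5 − 39.8| = 2.7°C, ≤ 4.7°C.

|ΔTm| = 2.7°C; the pair is acceptable.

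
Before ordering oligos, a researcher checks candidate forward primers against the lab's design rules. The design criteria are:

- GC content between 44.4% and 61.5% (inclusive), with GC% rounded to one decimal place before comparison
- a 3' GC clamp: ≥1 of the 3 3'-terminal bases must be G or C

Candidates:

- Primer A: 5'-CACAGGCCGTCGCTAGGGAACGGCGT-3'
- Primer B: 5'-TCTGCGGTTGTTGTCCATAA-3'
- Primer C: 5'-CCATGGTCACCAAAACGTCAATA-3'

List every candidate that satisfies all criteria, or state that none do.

None of the candidates satisfy all criteria.

Primer A (26 nt, A=5 T=3 G=10 C=8): GC 18/26 = 69.2%, outside 44.4–61.5% ✗; 3' end CGT has 2 G/C ✓ — fails.
Primer B (20 nt, A=3 T=8 G=5 C=4): GC 9/20 = 45.0% ✓; 3' end TAA has 0 G/C, need ≥1 ✗ — fails.
Primer C (23 nt, A=9 T=4 G=3 C=7): GC 10/23 = 43.5%, outside 44.4–61.5% ✗; 3' end ATA has 0 G/C, need ≥1 ✗ — fails.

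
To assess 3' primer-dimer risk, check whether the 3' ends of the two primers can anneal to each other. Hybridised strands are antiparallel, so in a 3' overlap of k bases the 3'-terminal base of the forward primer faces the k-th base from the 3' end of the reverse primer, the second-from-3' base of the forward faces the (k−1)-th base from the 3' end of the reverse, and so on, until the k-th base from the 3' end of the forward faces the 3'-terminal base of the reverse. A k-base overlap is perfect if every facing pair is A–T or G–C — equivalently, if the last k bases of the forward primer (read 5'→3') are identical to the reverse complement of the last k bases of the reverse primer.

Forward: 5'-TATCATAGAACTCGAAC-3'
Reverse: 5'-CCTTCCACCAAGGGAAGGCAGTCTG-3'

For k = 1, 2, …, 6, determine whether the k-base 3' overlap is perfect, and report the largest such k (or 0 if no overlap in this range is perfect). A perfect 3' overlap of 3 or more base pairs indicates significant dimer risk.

Longest perfect overlap: 1 complementary base pair; below the dimer-risk threshold (threshold 3).

Last 6 bases (5'→3') — forward …TCGAAC, reverse …AGTCTG.
Reverse complement of the reverse primer's last 6 bases: CAGACT; its first k bases are the reverse complement of the reverse primer's last k bases, so a perfect k-base overlap needs the forward primer's last k bases to equal them.
Comparing (forward last k vs required): k=1: C vs C ✓; k=2: AC vs CA ✗; k=3: AAC vs CAG ✗; k=4: GAAC vs CAGA ✗; k=5: CGAAC vs CAGAC ✗; k=6: TCGAAC vs CAGACT ✗.
Only k = 1 is perfect, so the longest perfect 3' overlap is 1.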